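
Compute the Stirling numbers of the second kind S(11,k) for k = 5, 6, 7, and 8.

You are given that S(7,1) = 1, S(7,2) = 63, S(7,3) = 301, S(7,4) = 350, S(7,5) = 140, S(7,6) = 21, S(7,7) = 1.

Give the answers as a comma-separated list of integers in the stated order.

246730, 179487, 63987, 11880

row 8: T[8][2]=2·63+1=127  T[8][3]=3·301+63=966  T[8][4]=4·350+301=1701  T[8][5]=5·140+350=1050  T[8][6]=6·21+140=266  T[8][7]=7·1+21=28  T[8][8]=8·0+1=1
row 9: T[9][3]=3·966+127=3025  T[9][4]=4·1701+966=7770  T[9][5]=5·1050+1701=6951  T[9][6]=6·266+1050=2646  T[9][7]=7·28+266=462  T[9][8]=8·1+28=36
row 10: T[10][4]=4·7770+3025=34105  T[10][5]=5·6951+7770=42525  T[10][6]=6·2646+6951=22827  T[10][7]=7·462+2646=5880  T[10][8]=8·36+462=750
row 11: T[11][5]=5·42525+34105=246730  T[11][6]=6·22827+42525=179487  T[11][7]=7·5880+22827=63987  T[11][8]=8·750+5880=11880
Read S(11,5) = 246730, S(11,6) = 179487, S(11,7) = 63987, S(11,8) = 11880.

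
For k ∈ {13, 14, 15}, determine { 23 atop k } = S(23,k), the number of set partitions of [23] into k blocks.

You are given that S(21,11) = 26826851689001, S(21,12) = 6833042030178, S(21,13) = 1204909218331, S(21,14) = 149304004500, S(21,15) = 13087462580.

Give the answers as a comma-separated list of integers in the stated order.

401282560341390, 68629175807115, 8479404429331

@22  (22,12):6833042030178·12+26826851689001→108823356051137, (22,13):1204909218331·13+6833042030178→22496861868481, (22,14):149304004500·14+1204909218331→3295165281331, (22,15):13087462580·15+149304004500→345615943200
@23  (23,13):22496861868481·13+108823356051137→401282560341390, (23,14):3295165281331·14+22496861868481→68629175807115, (23,15):345615943200·15+3295165281331→8479404429331
Read S(23,13) = 401282560341390, S(23,14) = 68629175807115, S(23,15) = 8479404429331.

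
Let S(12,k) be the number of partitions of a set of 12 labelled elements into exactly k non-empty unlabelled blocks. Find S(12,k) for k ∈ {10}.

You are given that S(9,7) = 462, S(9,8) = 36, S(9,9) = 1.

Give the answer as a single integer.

i=10: T(10,8)=462+8·36=750 | T(10,9)=36+9·1=45 | T(10,10)=1+10·0=1
i=11: T(11,9)=750+9·45=1155 | T(11,10)=45+10·1=55
i=12: T(12,10)=1155+10·55=1705
Read S(12,10) = 1705.

1705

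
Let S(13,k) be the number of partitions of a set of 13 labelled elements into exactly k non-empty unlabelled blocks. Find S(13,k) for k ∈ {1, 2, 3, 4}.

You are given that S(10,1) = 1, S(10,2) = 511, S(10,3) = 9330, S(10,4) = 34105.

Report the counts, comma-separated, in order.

row 11: T[11][1]=1·1+0=1  T[11][2]=2·511+1=1023  T[11][3]=3·9330+511=28501  T[11][4]=4·34105+9330=145750
row 12: T[12][1]=1·1+0=1  T[12][2]=2·1023+1=2047  T[12][3]=3·28501+1023=86526  T[12][4]=4·145750+28501=611501
row 13: T[13][1]=1·1+0=1  T[13][2]=2·2047+1=4095  T[13][3]=3·86526+2047=261625  T[13][4]=4·611501+86526=2532530
Read S(13,1) = 1, S(13,2) = 4095, S(13,3) = 261625, S(13,4) = 2532530.

1, 4095, 261625, 2532530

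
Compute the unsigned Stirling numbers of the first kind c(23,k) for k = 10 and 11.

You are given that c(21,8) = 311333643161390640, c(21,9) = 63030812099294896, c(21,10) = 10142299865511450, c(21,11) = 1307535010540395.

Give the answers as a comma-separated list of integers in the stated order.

row 22: T[22][9]=21·63030812099294896+311333643161390640=1634980697246583456  T[22][10]=21·10142299865511450+63030812099294896=276019109275035346  T[22][11]=21·1307535010540395+10142299865511450=37600535086859745
row 23: T[23][10]=22·276019109275035346+1634980697246583456=7707401101297361068  T[23][11]=22·37600535086859745+276019109275035346=1103230881185949736
Read c(23,10) = 7707401101297361068, c(23,11) = 1103230881185949736.

7707401101297361068, 1103230881185949736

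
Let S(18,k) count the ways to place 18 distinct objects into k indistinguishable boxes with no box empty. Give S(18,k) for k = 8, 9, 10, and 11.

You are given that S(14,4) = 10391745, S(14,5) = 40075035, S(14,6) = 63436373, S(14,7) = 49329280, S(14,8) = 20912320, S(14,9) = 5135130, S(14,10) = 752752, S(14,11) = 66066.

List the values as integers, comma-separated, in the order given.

189036065010, 106175395755, 37112163803, 8391004908

i=15: T(15,5)=10391745+5·40075035=210766920 | T(15,6)=40075035+6·63436373=420693273 | T(15,7)=63436373+7·49329280=408741333 | T(15,8)=49329280+8·20912320=216627840 | T(15,9)=20912320+9·5135130=67128490 | T(15,10)=5135130+10·752752=12662650 | T(15,11)=752752+11·66066=1479478
i=16: T(16,6)=210766920+6·420693273=2734926558 | T(16,7)=420693273+7·408741333=3281882604 | T(16,8)=408741333+8·216627840=2141764053 | T(16,9)=216627840+9·67128490=820784250 | T(16,10)=67128490+10·12662650=193754990 | T(16,11)=12662650+11·1479478=28936908
i=17: T(17,7)=2734926558+7·3281882604=25708104786 | T(17,8)=3281882604+8·2141764053=20415995028 | T(17,9)=2141764053+9·820784250=9528822303 | T(17,10)=820784250+10·193754990=2758334150 | T(17,11)=193754990+11·28936908=512060978
i=18: T(18,8)=25708104786+8·20415995028=189036065010 | T(18,9)=20415995028+9·9528822303=106175395755 | T(18,10)=9528822303+10·2758334150=37112163803 | T(18,11)=2758334150+11·512060978=8391004908
Read S(18,8) = 189036065010, S(18,9) = 106175395755, S(18,10) = 37112163803, S(18,11) = 8391004908.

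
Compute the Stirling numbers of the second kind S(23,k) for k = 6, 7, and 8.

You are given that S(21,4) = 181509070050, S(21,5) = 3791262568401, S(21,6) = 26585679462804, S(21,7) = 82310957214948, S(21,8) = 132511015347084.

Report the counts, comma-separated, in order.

@22  (22,5):3791262568401·5+181509070050→19137821912055, (22,6):26585679462804·6+3791262568401→163305339345225, (22,7):82310957214948·7+26585679462804→602762379967440, (22,8):132511015347084·8+82310957214948→1142399079991620
@23  (23,6):163305339345225·6+19137821912055→998969857983405, (23,7):602762379967440·7+163305339345225→4382641999117305, (23,8):1142399079991620·8+602762379967440→9741955019900400
Read S(23,6) = 998969857983405, S(23,7) = 4382641999117305, S(23,8) = 9741955019900400.

998969857983405, 4382641999117305, 9741955019900400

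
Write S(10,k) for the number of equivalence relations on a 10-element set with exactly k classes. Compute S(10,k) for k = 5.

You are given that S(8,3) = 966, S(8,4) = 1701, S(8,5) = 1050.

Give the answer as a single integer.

row 9: T[9][4]=4·1701+966=7770  T[9][5]=5·1050+1701=6951
row 10: T[10][5]=5·6951+7770=42525
Read S(10,5) = 42525.

42525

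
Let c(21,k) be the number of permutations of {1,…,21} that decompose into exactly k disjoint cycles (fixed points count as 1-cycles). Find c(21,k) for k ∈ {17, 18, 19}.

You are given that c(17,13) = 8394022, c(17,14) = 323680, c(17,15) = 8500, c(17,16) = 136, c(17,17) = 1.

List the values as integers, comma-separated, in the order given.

53327946, 1256850, 20615

[18] T[18,14]:17*323680+8394022=13896582 · T[18,15]:17*8500+323680=468180 · T[18,16]:17*136+8500=10812 · T[18,17]:17*1+136=153 · T[18,18]:17*0+1=1
[19] T[19,15]:18*468180+13896582=22323822 · T[19,16]:18*10812+468180=662796 · T[19,17]:18*153+10812=13566 · T[19,18]:18*1+153=171 · T[19,19]:18*0+1=1
[20] T[20,16]:19*662796+22323822=34916946 · T[20,17]:19*13566+662796=920550 · T[20,18]:19*171+13566=16815 · T[20,19]:19*1+171=190
[21] T[21,17]:20*920550+34916946=53327946 · T[21,18]:20*16815+920550=1256850 · T[21,19]:20*190+16815=20615
Read c(21,17) = 53327946, c(21,18) = 1256850, c(21,19) = 20615.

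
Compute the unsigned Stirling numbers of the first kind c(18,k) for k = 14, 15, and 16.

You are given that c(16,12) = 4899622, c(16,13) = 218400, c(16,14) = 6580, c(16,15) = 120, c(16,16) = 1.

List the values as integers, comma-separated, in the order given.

13896582, 468180, 10812

r17: T_17,13=16×218400+4899622=8394022; T_17,14=16×6580+218400=323680; T_17,15=16×120+6580=8500; T_17,16=16×1+120=136
r18: T_18,14=17×323680+8394022=13896582; T_18,15=17×8500+323680=468180; T_18,16=17×136+8500=10812
Read c(18,14) = 13896582, c(18,15) = 468180, c(18,16) = 10812.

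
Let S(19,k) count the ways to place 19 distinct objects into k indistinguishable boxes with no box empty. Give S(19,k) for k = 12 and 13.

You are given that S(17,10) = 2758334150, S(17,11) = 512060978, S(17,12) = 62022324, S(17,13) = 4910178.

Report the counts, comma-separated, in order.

23466951300, 2892439160

@18  (18,11):512060978·11+2758334150→8391004908, (18,12):62022324·12+512060978→1256328866, (18,13):4910178·13+62022324→125854638
@19  (19,12):1256328866·12+8391004908→23466951300, (19,13):125854638·13+1256328866→2892439160
Read S(19,12) = 23466951300, S(19,13) = 2892439160.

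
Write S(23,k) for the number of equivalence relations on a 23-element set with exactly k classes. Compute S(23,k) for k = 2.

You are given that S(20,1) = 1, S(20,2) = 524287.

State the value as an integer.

r21: T_21,1=1×1+0=1; T_21,2=2×524287+1=1048575
r22: T_22,1=1×1+0=1; T_22,2=2×1048575+1=2097151
r23: T_23,2=2×2097151+1=4194303
Read S(23,2) = 4194303.

4194303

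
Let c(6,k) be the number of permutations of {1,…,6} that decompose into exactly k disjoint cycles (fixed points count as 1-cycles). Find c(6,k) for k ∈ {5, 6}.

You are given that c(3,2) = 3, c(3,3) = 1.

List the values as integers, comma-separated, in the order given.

15, 1

i=4: T(4,3)=3+3·1=6 | T(4,4)=1+3·0=1
i=5: T(5,4)=6+4·1=10 | T(5,5)=1+4·0=1
i=6: T(6,5)=10+5·1=15 | T(6,6)=1+5·0=1
Read c(6,5) = 15, c(6,6) = 1.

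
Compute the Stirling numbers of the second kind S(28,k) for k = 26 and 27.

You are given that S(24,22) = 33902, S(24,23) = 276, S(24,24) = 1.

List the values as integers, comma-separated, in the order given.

[25] T[25,23]:23*276+33902=40250 · T[25,24]:24*1+276=300 · T[25,25]:25*0+1=1
[26] T[26,24]:24*300+40250=47450 · T[26,25]:25*1+300=325 · T[26,26]:26*0+1=1
[27] T[27,25]:25*325+47450=55575 · T[27,26]:26*1+325=351 · T[27,27]:27*0+1=1
[28] T[28,26]:26*351+55575=64701 · T[28,27]:27*1+351=378
Read S(28,26) = 64701, S(28,27) = 378.

64701, 378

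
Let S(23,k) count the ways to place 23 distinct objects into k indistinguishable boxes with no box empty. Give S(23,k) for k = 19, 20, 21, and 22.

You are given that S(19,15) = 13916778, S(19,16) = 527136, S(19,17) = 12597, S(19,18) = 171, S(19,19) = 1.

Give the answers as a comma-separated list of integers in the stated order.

79781779, 1859550, 28336, 253

[20] T[20,16]:16*527136+13916778=22350954 · T[20,17]:17*12597+527136=741285 · T[20,18]:18*171+12597=15675 · T[20,19]:19*1+171=190 · T[20,20]:20*0+1=1
[21] T[21,17]:17*741285+22350954=34952799 · T[21,18]:18*15675+741285=1023435 · T[21,19]:19*190+15675=19285 · T[21,20]:20*1+190=210 · T[21,21]:21*0+1=1
[22] T[22,18]:18*1023435+34952799=53374629 · T[22,19]:19*19285+1023435=1389850 · T[22,20]:20*210+19285=23485 · T[22,21]:21*1+210=231 · T[22,22]:22*0+1=1
[23] T[23,19]:19*1389850+53374629=79781779 · T[23,20]:20*23485+1389850=1859550 · T[23,21]:21*231+23485=28336 · T[23,22]:22*1+231=253
Read S(23,19) = 79781779, S(23,20) = 1859550, S(23,21) = 28336, S(23,22) = 253.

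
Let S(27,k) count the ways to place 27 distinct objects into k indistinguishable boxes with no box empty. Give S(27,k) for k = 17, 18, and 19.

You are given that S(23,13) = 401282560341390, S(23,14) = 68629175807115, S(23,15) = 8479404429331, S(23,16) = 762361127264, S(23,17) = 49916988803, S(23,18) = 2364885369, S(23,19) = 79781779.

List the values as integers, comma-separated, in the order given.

[24] T[24,14]:14*68629175807115+401282560341390=1362091021641000 · T[24,15]:15*8479404429331+68629175807115=195820242247080 · T[24,16]:16*762361127264+8479404429331=20677182465555 · T[24,17]:17*49916988803+762361127264=1610949936915 · T[24,18]:18*2364885369+49916988803=92484925445 · T[24,19]:19*79781779+2364885369=3880739170
[25] T[25,15]:15*195820242247080+1362091021641000=4299394655347200 · T[25,16]:16*20677182465555+195820242247080=526655161695960 · T[25,17]:17*1610949936915+20677182465555=48063331393110 · T[25,18]:18*92484925445+1610949936915=3275678594925 · T[25,19]:19*3880739170+92484925445=166218969675
[26] T[26,16]:16*526655161695960+4299394655347200=12725877242482560 · T[26,17]:17*48063331393110+526655161695960=1343731795378830 · T[26,18]:18*3275678594925+48063331393110=107025546101760 · T[26,19]:19*166218969675+3275678594925=6433839018750
[27] T[27,17]:17*1343731795378830+12725877242482560=35569317763922670 · T[27,18]:18*107025546101760+1343731795378830=3270191625210510 · T[27,19]:19*6433839018750+107025546101760=229268487458010
Read S(27,17) = 35569317763922670, S(27,18) = 3270191625210510, S(27,19) = 229268487458010.

35569317763922670, 3270191625210510, 229268487458010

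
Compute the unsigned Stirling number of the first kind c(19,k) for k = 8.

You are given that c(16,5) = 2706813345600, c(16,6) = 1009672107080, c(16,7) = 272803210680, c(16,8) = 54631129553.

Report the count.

row 17: T[17][6]=16·1009672107080+2706813345600=18861567058880  T[17][7]=16·272803210680+1009672107080=5374523477960  T[17][8]=16·54631129553+272803210680=1146901283528
row 18: T[18][7]=17·5374523477960+18861567058880=110228466184200  T[18][8]=17·1146901283528+5374523477960=24871845297936
row 19: T[19][8]=18·24871845297936+110228466184200=557921681547048
Read c(19,8) = 557921681547048.

557921681547048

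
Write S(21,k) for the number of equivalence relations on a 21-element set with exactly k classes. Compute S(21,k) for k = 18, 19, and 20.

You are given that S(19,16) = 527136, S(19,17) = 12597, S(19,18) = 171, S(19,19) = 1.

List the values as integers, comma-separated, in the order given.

r20: T_20,17=17×12597+527136=741285; T_20,18=18×171+12597=15675; T_20,19=19×1+171=190; T_20,20=20×0+1=1
r21: T_21,18=18×15675+741285=1023435; T_21,19=19×190+15675=19285; T_21,20=20×1+190=210
Read S(21,18) = 1023435, S(21,19) = 19285, S(21,20) = 210.

1023435, 19285, 210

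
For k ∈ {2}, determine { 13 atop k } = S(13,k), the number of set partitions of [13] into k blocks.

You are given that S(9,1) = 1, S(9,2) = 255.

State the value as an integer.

@10  (10,1):1·1+0→1, (10,2):255·2+1→511
@11  (11,1):1·1+0→1, (11,2):511·2+1→1023
@12  (12,1):1·1+0→1, (12,2):1023·2+1→2047
@13  (13,2):2047·2+1→4095
Read S(13,2) = 4095.

4095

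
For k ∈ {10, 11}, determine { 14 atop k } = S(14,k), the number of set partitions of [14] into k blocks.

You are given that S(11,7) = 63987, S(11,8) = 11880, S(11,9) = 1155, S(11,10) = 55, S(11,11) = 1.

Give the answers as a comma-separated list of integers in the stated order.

[12] T[12,8]:8*11880+63987=159027 · T[12,9]:9*1155+11880=22275 · T[12,10]:10*55+1155=1705 · T[12,11]:11*1+55=66
[13] T[13,9]:9*22275+159027=359502 · T[13,10]:10*1705+22275=39325 · T[13,11]:11*66+1705=2431
[14] T[14,10]:10*39325+359502=752752 · T[14,11]:11*2431+39325=66066
Read S(14,10) = 752752, S(14,11) = 66066.

752752, 66066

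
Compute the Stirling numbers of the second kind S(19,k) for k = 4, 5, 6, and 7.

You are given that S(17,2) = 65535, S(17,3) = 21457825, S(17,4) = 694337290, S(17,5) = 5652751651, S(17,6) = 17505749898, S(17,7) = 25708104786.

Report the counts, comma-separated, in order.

r18: T_18,3=3×21457825+65535=64439010; T_18,4=4×694337290+21457825=2798806985; T_18,5=5×5652751651+694337290=28958095545; T_18,6=6×17505749898+5652751651=110687251039; T_18,7=7×25708104786+17505749898=197462483400
r19: T_19,4=4×2798806985+64439010=11259666950; T_19,5=5×28958095545+2798806985=147589284710; T_19,6=6×110687251039+28958095545=693081601779; T_19,7=7×197462483400+110687251039=1492924634839
Read S(19,4) = 11259666950, S(19,5) = 147589284710, S(19,6) = 693081601779, S(19,7) = 1492924634839.

11259666950, 147589284710, 693081601779, 1492924634839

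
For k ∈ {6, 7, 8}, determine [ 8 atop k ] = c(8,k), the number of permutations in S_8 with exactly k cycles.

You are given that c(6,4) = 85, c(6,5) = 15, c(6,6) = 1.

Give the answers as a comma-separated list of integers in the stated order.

322, 28, 1

[7] T[7,5]:6*15+85=175 · T[7,6]:6*1+15=21 · T[7,7]:6*0+1=1
[8] T[8,6]:7*21+175=322 · T[8,7]:7*1+21=28 · T[8,8]:7*0+1=1
Read c(8,6) = 322, c(8,7) = 28, c(8,8) = 1.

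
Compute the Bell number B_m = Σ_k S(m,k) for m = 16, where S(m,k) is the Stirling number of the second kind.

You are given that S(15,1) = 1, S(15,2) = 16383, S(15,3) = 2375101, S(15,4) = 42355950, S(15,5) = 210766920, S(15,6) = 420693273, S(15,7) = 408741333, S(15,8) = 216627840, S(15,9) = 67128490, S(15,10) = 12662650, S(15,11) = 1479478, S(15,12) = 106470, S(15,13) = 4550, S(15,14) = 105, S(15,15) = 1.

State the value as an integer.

10480142147

@16  (16,1):1·1+0→1, (16,2):16383·2+1→32767, (16,3):2375101·3+16383→7141686, (16,4):42355950·4+2375101→171798901, (16,5):210766920·5+42355950→1096190550, (16,6):420693273·6+210766920→2734926558, (16,7):408741333·7+420693273→3281882604, (16,8):216627840·8+408741333→2141764053, (16,9):67128490·9+216627840→820784250, (16,10):12662650·10+67128490→193754990, (16,11):1479478·11+12662650→28936908, (16,12):106470·12+1479478→2757118, (16,13):4550·13+106470→165620, (16,14):105·14+4550→6020, (16,15):1·15+105→120, (16,16):0·16+1→1
B_16 = ΣS(16,k) = 1+32767+7141686+171798901+1096190550+2734926558+3281882604+2141764053+820784250+193754990+28936908+2757118+165620+6020+120+1 = 10480142147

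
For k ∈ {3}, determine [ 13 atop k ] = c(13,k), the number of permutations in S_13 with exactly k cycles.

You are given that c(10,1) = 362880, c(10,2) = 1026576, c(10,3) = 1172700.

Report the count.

[11] T[11,1]:10*362880+0=3628800 · T[11,2]:10*1026576+362880=10628640 · T[11,3]:10*1172700+1026576=12753576
[12] T[12,2]:11*10628640+3628800=120543840 · T[12,3]:11*12753576+10628640=150917976
[13] T[13,3]:12*150917976+120543840=1931559552
Read c(13,3) = 1931559552.

1931559552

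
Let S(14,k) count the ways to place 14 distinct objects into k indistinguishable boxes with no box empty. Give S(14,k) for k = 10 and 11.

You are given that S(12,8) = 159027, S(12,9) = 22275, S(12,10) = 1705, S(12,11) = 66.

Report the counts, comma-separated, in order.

752752, 66066

r13: T_13,9=9×22275+159027=359502; T_13,10=10×1705+22275=39325; T_13,11=11×66+1705=2431
r14: T_14,10=10×39325+359502=752752; T_14,11=11×2431+39325=66066
Read S(14,10) = 752752, S(14,11) = 66066.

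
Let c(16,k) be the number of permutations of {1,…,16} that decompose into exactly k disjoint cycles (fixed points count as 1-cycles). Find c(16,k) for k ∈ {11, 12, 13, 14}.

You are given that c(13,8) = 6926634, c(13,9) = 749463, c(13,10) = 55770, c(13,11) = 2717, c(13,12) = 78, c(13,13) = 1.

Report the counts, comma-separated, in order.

i=14: T(14,9)=6926634+13·749463=16669653 | T(14,10)=749463+13·55770=1474473 | T(14,11)=55770+13·2717=91091 | T(14,12)=2717+13·78=3731 | T(14,13)=78+13·1=91 | T(14,14)=1+13·0=1
i=15: T(15,10)=16669653+14·1474473=37312275 | T(15,11)=1474473+14·91091=2749747 | T(15,12)=91091+14·3731=143325 | T(15,13)=3731+14·91=5005 | T(15,14)=91+14·1=105
i=16: T(16,11)=37312275+15·2749747=78558480 | T(16,12)=2749747+15·143325=4899622 | T(16,13)=143325+15·5005=218400 | T(16,14)=5005+15·105=6580
Read c(16,11) = 78558480, c(16,12) = 4899622, c(16,13) = 218400, c(16,14) = 6580.

78558480, 4899622, 218400, 6580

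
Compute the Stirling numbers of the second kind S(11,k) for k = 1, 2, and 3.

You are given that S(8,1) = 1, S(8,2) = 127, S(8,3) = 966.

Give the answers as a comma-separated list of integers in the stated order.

1, 1023, 28501

i=9: T(9,1)=0+1·1=1 | T(9,2)=1+2·127=255 | T(9,3)=127+3·966=3025
i=10: T(10,1)=0+1·1=1 | T(10,2)=1+2·255=511 | T(10,3)=255+3·3025=9330
i=11: T(11,1)=0+1·1=1 | T(11,2)=1+2·511=1023 | T(11,3)=511+3·9330=28501
Read S(11,1) = 1, S(11,2) = 1023, S(11,3) = 28501.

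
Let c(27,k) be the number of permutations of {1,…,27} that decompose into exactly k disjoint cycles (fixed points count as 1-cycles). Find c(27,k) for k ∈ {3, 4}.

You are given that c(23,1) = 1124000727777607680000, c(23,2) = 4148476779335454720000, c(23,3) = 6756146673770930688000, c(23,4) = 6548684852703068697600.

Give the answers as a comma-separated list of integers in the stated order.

2671674589068831403868160000, 2761307967193712729035776000

row 24: T[24][1]=23·1124000727777607680000+0=25852016738884976640000  T[24][2]=23·4148476779335454720000+1124000727777607680000=96538966652493066240000  T[24][3]=23·6756146673770930688000+4148476779335454720000=159539850276066860544000  T[24][4]=23·6548684852703068697600+6756146673770930688000=157375898285941510732800
row 25: T[25][1]=24·25852016738884976640000+0=620448401733239439360000  T[25][2]=24·96538966652493066240000+25852016738884976640000=2342787216398718566400000  T[25][3]=24·159539850276066860544000+96538966652493066240000=3925495373278097719296000  T[25][4]=24·157375898285941510732800+159539850276066860544000=3936561409138663118131200
row 26: T[26][2]=25·2342787216398718566400000+620448401733239439360000=59190128811701203599360000  T[26][3]=25·3925495373278097719296000+2342787216398718566400000=100480171548351161548800000  T[26][4]=25·3936561409138663118131200+3925495373278097719296000=102339530601744675672576000
row 27: T[27][3]=26·100480171548351161548800000+59190128811701203599360000=2671674589068831403868160000  T[27][4]=26·102339530601744675672576000+100480171548351161548800000=2761307967193712729035776000
Read c(27,3) = 2671674589068831403868160000, c(27,4) = 2761307967193712729035776000.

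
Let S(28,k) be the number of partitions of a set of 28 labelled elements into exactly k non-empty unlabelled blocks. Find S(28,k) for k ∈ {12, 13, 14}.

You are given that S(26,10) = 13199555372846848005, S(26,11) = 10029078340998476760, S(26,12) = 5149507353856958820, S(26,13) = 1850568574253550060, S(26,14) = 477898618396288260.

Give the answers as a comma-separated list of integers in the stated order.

985397416171213883565, 451512851236272407400, 148782988064375309400

[27] T[27,11]:11*10029078340998476760+13199555372846848005=123519417123830092365 · T[27,12]:12*5149507353856958820+10029078340998476760=71823166587281982600 · T[27,13]:13*1850568574253550060+5149507353856958820=29206898819153109600 · T[27,14]:14*477898618396288260+1850568574253550060=8541149231801585700
[28] T[28,12]:12*71823166587281982600+123519417123830092365=985397416171213883565 · T[28,13]:13*29206898819153109600+71823166587281982600=451512851236272407400 · T[28,14]:14*8541149231801585700+29206898819153109600=148782988064375309400
Read S(28,12) = 985397416171213883565, S(28,13) = 451512851236272407400, S(28,14) = 148782988064375309400.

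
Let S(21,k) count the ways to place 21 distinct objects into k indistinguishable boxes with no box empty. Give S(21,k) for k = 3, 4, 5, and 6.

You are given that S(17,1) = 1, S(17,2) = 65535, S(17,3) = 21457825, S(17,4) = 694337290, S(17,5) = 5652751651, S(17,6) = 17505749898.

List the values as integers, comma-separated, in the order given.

1742343625, 181509070050, 3791262568401, 26585679462804

@18  (18,1):1·1+0→1, (18,2):65535·2+1→131071, (18,3):21457825·3+65535→64439010, (18,4):694337290·4+21457825→2798806985, (18,5):5652751651·5+694337290→28958095545, (18,6):17505749898·6+5652751651→110687251039
@19  (19,1):1·1+0→1, (19,2):131071·2+1→262143, (19,3):64439010·3+131071→193448101, (19,4):2798806985·4+64439010→11259666950, (19,5):28958095545·5+2798806985→147589284710, (19,6):110687251039·6+28958095545→693081601779
@20  (20,2):262143·2+1→524287, (20,3):193448101·3+262143→580606446, (20,4):11259666950·4+193448101→45232115901, (20,5):147589284710·5+11259666950→749206090500, (20,6):693081601779·6+147589284710→4306078895384
@21  (21,3):580606446·3+524287→1742343625, (21,4):45232115901·4+580606446→181509070050, (21,5):749206090500·5+45232115901→3791262568401, (21,6):4306078895384·6+749206090500→26585679462804
Read S(21,3) = 1742343625, S(21,4) = 181509070050, S(21,5) = 3791262568401, S(21,6) = 26585679462804.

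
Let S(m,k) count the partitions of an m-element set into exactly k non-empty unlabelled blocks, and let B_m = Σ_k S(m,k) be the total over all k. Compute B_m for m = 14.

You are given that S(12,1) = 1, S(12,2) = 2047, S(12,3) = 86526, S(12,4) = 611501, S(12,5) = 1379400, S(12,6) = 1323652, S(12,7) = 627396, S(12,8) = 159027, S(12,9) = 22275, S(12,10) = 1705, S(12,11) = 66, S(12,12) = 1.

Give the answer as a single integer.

r13: T_13,1=1×1+0=1; T_13,2=2×2047+1=4095; T_13,3=3×86526+2047=261625; T_13,4=4×611501+86526=2532530; T_13,5=5×1379400+611501=7508501; T_13,6=6×1323652+1379400=9321312; T_13,7=7×627396+1323652=5715424; T_13,8=8×159027+627396=1899612; T_13,9=9×22275+159027=359502; T_13,10=10×1705+22275=39325; T_13,11=11×66+1705=2431; T_13,12=12×1+66=78; T_13,13=13×0+1=1
r14: T_14,1=1×1+0=1; T_14,2=2×4095+1=8191; T_14,3=3×261625+4095=788970; T_14,4=4×2532530+261625=10391745; T_14,5=5×7508501+2532530=40075035; T_14,6=6×9321312+7508501=63436373; T_14,7=7×5715424+9321312=49329280; T_14,8=8×1899612+5715424=20912320; T_14,9=9×359502+1899612=5135130; T_14,10=10×39325+359502=752752; T_14,11=11×2431+39325=66066; T_14,12=12×78+2431=3367; T_14,13=13×1+78=91; T_14,14=14×0+1=1
B_14 = ΣS(14,k) = 1+8191+788970+10391745+40075035+63436373+49329280+20912320+5135130+752752+66066+3367+91+1 = 190899322

190899322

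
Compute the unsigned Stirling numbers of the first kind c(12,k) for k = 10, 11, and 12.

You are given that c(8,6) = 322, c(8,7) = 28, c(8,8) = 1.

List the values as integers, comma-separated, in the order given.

1925, 66, 1

r9: T_9,7=8×28+322=546; T_9,8=8×1+28=36; T_9,9=8×0+1=1
r10: T_10,8=9×36+546=870; T_10,9=9×1+36=45; T_10,10=9×0+1=1
r11: T_11,9=10×45+870=1320; T_11,10=10×1+45=55; T_11,11=10×0+1=1
r12: T_12,10=11×55+1320=1925; T_12,11=11×1+55=66; T_12,12=11×0+1=1
Read c(12,10) = 1925, c(12,11) = 66, c(12,12) = 1.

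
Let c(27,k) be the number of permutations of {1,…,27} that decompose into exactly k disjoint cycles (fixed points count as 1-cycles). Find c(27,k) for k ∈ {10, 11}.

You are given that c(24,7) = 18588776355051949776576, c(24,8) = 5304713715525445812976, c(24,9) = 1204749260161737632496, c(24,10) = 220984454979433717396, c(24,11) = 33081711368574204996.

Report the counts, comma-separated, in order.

r25: T_25,8=24×5304713715525445812976+18588776355051949776576=145901905527662649288000; T_25,9=24×1204749260161737632496+5304713715525445812976=34218695959407148992880; T_25,10=24×220984454979433717396+1204749260161737632496=6508376179668146850000; T_25,11=24×33081711368574204996+220984454979433717396=1014945527825214637300
r26: T_26,9=25×34218695959407148992880+145901905527662649288000=1001369304512841374110000; T_26,10=25×6508376179668146850000+34218695959407148992880=196928100451110820242880; T_26,11=25×1014945527825214637300+6508376179668146850000=31882014375298512782500
r27: T_27,10=26×196928100451110820242880+1001369304512841374110000=6121499916241722700424880; T_27,11=26×31882014375298512782500+196928100451110820242880=1025860474208872152587880
Read c(27,10) = 6121499916241722700424880, c(27,11) = 1025860474208872152587880.

6121499916241722700424880, 1025860474208872152587880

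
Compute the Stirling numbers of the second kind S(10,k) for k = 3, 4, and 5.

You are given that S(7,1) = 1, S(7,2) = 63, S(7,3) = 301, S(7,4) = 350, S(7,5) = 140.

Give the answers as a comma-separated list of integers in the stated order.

9330, 34105, 42525

r8: T_8,1=1×1+0=1; T_8,2=2×63+1=127; T_8,3=3×301+63=966; T_8,4=4×350+301=1701; T_8,5=5×140+350=1050
r9: T_9,2=2×127+1=255; T_9,3=3×966+127=3025; T_9,4=4×1701+966=7770; T_9,5=5×1050+1701=6951
r10: T_10,3=3×3025+255=9330; T_10,4=4×7770+3025=34105; T_10,5=5×6951+7770=42525
Read S(10,3) = 9330, S(10,4) = 34105, S(10,5) = 42525.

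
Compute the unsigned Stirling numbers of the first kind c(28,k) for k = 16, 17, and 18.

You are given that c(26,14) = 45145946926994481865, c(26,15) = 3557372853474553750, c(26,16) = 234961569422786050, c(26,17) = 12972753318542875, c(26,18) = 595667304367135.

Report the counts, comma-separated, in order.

@27  (27,15):3557372853474553750·26+45145946926994481865→137637641117332879365, (27,16):234961569422786050·26+3557372853474553750→9666373658466991050, (27,17):12972753318542875·26+234961569422786050→572253155704900800, (27,18):595667304367135·26+12972753318542875→28460103232088385
@28  (28,16):9666373658466991050·27+137637641117332879365→398629729895941637715, (28,17):572253155704900800·27+9666373658466991050→25117208862499312650, (28,18):28460103232088385·27+572253155704900800→1340675942971287195
Read c(28,16) = 398629729895941637715, c(28,17) = 25117208862499312650, c(28,18) = 1340675942971287195.

398629729895941637715, 25117208862499312650, 1340675942971287195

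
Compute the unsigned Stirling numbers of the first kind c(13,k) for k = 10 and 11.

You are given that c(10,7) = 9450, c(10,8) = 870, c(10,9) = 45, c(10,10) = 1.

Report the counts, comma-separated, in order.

row 11: T[11][8]=10·870+9450=18150  T[11][9]=10·45+870=1320  T[11][10]=10·1+45=55  T[11][11]=10·0+1=1
row 12: T[12][9]=11·1320+18150=32670  T[12][10]=11·55+1320=1925  T[12][11]=11·1+55=66
row 13: T[13][10]=12·1925+32670=55770  T[13][11]=12·66+1925=2717
Read c(13,10) = 55770, c(13,11) = 2717.

55770, 2717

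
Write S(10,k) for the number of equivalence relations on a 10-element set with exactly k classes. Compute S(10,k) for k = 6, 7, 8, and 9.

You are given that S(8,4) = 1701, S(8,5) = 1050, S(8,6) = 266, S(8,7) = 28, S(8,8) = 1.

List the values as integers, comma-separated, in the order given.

22827, 5880, 750, 45

@9  (9,5):1050·5+1701→6951, (9,6):266·6+1050→2646, (9,7):28·7+266→462, (9,8):1·8+28→36, (9,9):0·9+1→1
@10  (10,6):2646·6+6951→22827, (10,7):462·7+2646→5880, (10,8):36·8+462→750, (10,9):1·9+36→45
Read S(10,6) = 22827, S(10,7) = 5880, S(10,8) = 750, S(10,9) = 45.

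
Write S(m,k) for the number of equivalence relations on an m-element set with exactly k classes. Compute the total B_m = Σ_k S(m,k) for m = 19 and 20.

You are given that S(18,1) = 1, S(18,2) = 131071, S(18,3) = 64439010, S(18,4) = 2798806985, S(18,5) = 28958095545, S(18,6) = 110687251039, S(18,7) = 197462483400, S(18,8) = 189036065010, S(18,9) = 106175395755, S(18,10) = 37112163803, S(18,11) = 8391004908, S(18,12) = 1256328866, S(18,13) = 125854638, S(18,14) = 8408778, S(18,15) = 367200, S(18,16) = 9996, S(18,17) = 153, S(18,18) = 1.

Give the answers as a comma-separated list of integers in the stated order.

5832742205057, 51724158235372

r19: T_19,1=1×1+0=1; T_19,2=2×131071+1=262143; T_19,3=3×64439010+131071=193448101; T_19,4=4×2798806985+64439010=11259666950; T_19,5=5×28958095545+2798806985=147589284710; T_19,6=6×110687251039+28958095545=693081601779; T_19,7=7×197462483400+110687251039=1492924634839; T_19,8=8×189036065010+197462483400=1709751003480; T_19,9=9×106175395755+189036065010=1144614626805; T_19,10=10×37112163803+106175395755=477297033785; T_19,11=11×8391004908+37112163803=129413217791; T_19,12=12×1256328866+8391004908=23466951300; T_19,13=13×125854638+1256328866=2892439160; T_19,14=14×8408778+125854638=243577530; T_19,15=15×367200+8408778=13916778; T_19,16=16×9996+367200=527136; T_19,17=17×153+9996=12597; T_19,18=18×1+153=171; T_19,19=19×0+1=1
r20: T_20,1=1×1+0=1; T_20,2=2×262143+1=524287; T_20,3=3×193448101+262143=580606446; T_20,4=4×11259666950+193448101=45232115901; T_20,5=5×147589284710+11259666950=749206090500; T_20,6=6×693081601779+147589284710=4306078895384; T_20,7=7×1492924634839+693081601779=11143554045652; T_20,8=8×1709751003480+1492924634839=15170932662679; T_20,9=9×1144614626805+1709751003480=12011282644725; T_20,10=10×477297033785+1144614626805=5917584964655; T_20,11=11×129413217791+477297033785=1900842429486; T_20,12=12×23466951300+129413217791=411016633391; T_20,13=13×2892439160+23466951300=61068660380; T_20,14=14×243577530+2892439160=6302524580; T_20,15=15×13916778+243577530=452329200; T_20,16=16×527136+13916778=22350954; T_20,17=17×12597+527136=741285; T_20,18=18×171+12597=15675; T_20,19=19×1+171=190; T_20,20=20×0+1=1
B_19 = ΣS(19,k) = 1+262143+193448101+11259666950+147589284710+693081601779+1492924634839+1709751003480+1144614626805+477297033785+129413217791+23466951300+2892439160+243577530+13916778+527136+12597+171+1 = 5832742205057
B_20 = ΣS(20,k) = 1+524287+580606446+45232115901+749206090500+4306078895384+11143554045652+15170932662679+12011282644725+5917584964655+1900842429486+411016633391+61068660380+6302524580+452329200+22350954+741285+15675+190+1 = 51724158235372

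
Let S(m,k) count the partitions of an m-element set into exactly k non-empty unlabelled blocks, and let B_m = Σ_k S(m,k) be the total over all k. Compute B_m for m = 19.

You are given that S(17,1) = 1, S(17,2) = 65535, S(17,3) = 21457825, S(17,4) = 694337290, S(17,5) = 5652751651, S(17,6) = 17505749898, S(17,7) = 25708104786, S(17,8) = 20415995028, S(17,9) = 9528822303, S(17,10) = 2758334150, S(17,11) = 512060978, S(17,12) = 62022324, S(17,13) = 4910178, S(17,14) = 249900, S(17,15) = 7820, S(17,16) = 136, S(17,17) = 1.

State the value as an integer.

r18: T_18,1=1×1+0=1; T_18,2=2×65535+1=131071; T_18,3=3×21457825+65535=64439010; T_18,4=4×694337290+21457825=2798806985; T_18,5=5×5652751651+694337290=28958095545; T_18,6=6×17505749898+5652751651=110687251039; T_18,7=7×25708104786+17505749898=197462483400; T_18,8=8×20415995028+25708104786=189036065010; T_18,9=9×9528822303+20415995028=106175395755; T_18,10=10×2758334150+9528822303=37112163803; T_18,11=11×512060978+2758334150=8391004908; T_18,12=12×62022324+512060978=1256328866; T_18,13=13×4910178+62022324=125854638; T_18,14=14×249900+4910178=8408778; T_18,15=15×7820+249900=367200; T_18,16=16×136+7820=9996; T_18,17=17×1+136=153; T_18,18=18×0+1=1
r19: T_19,1=1×1+0=1; T_19,2=2×131071+1=262143; T_19,3=3×64439010+131071=193448101; T_19,4=4×2798806985+64439010=11259666950; T_19,5=5×28958095545+2798806985=147589284710; T_19,6=6×110687251039+28958095545=693081601779; T_19,7=7×197462483400+110687251039=1492924634839; T_19,8=8×189036065010+197462483400=1709751003480; T_19,9=9×106175395755+189036065010=1144614626805; T_19,10=10×37112163803+106175395755=477297033785; T_19,11=11×8391004908+37112163803=129413217791; T_19,12=12×1256328866+8391004908=23466951300; T_19,13=13×125854638+1256328866=2892439160; T_19,14=14×8408778+125854638=243577530; T_19,15=15×367200+8408778=13916778; T_19,16=16×9996+367200=527136; T_19,17=17×153+9996=12597; T_19,18=18×1+153=171; T_19,19=19×0+1=1
B_19 = ΣS(19,k) = 1+262143+193448101+11259666950+147589284710+693081601779+1492924634839+1709751003480+1144614626805+477297033785+129413217791+23466951300+2892439160+243577530+13916778+527136+12597+171+1 = 5832742205057

5832742205057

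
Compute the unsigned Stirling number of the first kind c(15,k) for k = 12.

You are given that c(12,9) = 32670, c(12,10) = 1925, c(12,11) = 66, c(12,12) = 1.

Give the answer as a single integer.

143325

r13: T_13,10=12×1925+32670=55770; T_13,11=12×66+1925=2717; T_13,12=12×1+66=78
r14: T_14,11=13×2717+55770=91091; T_14,12=13×78+2717=3731
r15: T_15,12=14×3731+91091=143325
Read c(15,12) = 143325.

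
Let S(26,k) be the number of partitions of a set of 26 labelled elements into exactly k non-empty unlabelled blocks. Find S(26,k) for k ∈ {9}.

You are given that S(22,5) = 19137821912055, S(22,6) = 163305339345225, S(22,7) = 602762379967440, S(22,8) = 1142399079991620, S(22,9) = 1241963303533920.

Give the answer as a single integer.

11201516780955125625

@23  (23,6):163305339345225·6+19137821912055→998969857983405, (23,7):602762379967440·7+163305339345225→4382641999117305, (23,8):1142399079991620·8+602762379967440→9741955019900400, (23,9):1241963303533920·9+1142399079991620→12320068811796900
@24  (24,7):4382641999117305·7+998969857983405→31677463851804540, (24,8):9741955019900400·8+4382641999117305→82318282158320505, (24,9):12320068811796900·9+9741955019900400→120622574326072500
@25  (25,8):82318282158320505·8+31677463851804540→690223721118368580, (25,9):120622574326072500·9+82318282158320505→1167921451092973005
@26  (26,9):1167921451092973005·9+690223721118368580→11201516780955125625
Read S(26,9) = 11201516780955125625.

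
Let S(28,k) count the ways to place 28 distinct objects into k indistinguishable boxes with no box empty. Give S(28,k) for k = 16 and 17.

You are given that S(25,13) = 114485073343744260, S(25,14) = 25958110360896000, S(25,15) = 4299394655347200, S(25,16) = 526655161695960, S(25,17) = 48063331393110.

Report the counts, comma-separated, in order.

r26: T_26,14=14×25958110360896000+114485073343744260=477898618396288260; T_26,15=15×4299394655347200+25958110360896000=90449030191104000; T_26,16=16×526655161695960+4299394655347200=12725877242482560; T_26,17=17×48063331393110+526655161695960=1343731795378830
r27: T_27,15=15×90449030191104000+477898618396288260=1834634071262848260; T_27,16=16×12725877242482560+90449030191104000=294063066070824960; T_27,17=17×1343731795378830+12725877242482560=35569317763922670
r28: T_28,16=16×294063066070824960+1834634071262848260=6539643128396047620; T_28,17=17×35569317763922670+294063066070824960=898741468057510350
Read S(28,16) = 6539643128396047620, S(28,17) = 898741468057510350.

6539643128396047620, 898741468057510350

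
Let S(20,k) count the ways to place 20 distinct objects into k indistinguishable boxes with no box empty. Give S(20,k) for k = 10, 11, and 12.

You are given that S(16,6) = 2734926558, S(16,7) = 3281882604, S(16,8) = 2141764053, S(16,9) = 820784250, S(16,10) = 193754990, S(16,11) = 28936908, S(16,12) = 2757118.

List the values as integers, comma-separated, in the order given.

r17: T_17,7=7×3281882604+2734926558=25708104786; T_17,8=8×2141764053+3281882604=20415995028; T_17,9=9×820784250+2141764053=9528822303; T_17,10=10×193754990+820784250=2758334150; T_17,11=11×28936908+193754990=512060978; T_17,12=12×2757118+28936908=62022324
r18: T_18,8=8×20415995028+25708104786=189036065010; T_18,9=9×9528822303+20415995028=106175395755; T_18,10=10×2758334150+9528822303=37112163803; T_18,11=11×512060978+2758334150=8391004908; T_18,12=12×62022324+512060978=1256328866
r19: T_19,9=9×106175395755+189036065010=1144614626805; T_19,10=10×37112163803+106175395755=477297033785; T_19,11=11×8391004908+37112163803=129413217791; T_19,12=12×1256328866+8391004908=23466951300
r20: T_20,10=10×477297033785+1144614626805=5917584964655; T_20,11=11×129413217791+477297033785=1900842429486; T_20,12=12×23466951300+129413217791=411016633391
Read S(20,10) = 5917584964655, S(20,11) = 1900842429486, S(20,12) = 411016633391.

5917584964655, 1900842429486, 411016633391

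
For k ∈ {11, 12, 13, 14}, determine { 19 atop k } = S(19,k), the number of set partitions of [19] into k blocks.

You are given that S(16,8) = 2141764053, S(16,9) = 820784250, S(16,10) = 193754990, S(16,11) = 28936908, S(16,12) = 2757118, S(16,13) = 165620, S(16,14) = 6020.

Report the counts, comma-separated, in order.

row 17: T[17][9]=9·820784250+2141764053=9528822303  T[17][10]=10·193754990+820784250=2758334150  T[17][11]=11·28936908+193754990=512060978  T[17][12]=12·2757118+28936908=62022324  T[17][13]=13·165620+2757118=4910178  T[17][14]=14·6020+165620=249900
row 18: T[18][10]=10·2758334150+9528822303=37112163803  T[18][11]=11·512060978+2758334150=8391004908  T[18][12]=12·62022324+512060978=1256328866  T[18][13]=13·4910178+62022324=125854638  T[18][14]=14·249900+4910178=8408778
row 19: T[19][11]=11·8391004908+37112163803=129413217791  T[19][12]=12·1256328866+8391004908=23466951300  T[19][13]=13·125854638+1256328866=2892439160  T[19][14]=14·8408778+125854638=243577530
Read S(19,11) = 129413217791, S(19,12) = 23466951300, S(19,13) = 2892439160, S(19,14) = 243577530.

129413217791, 23466951300, 2892439160, 243577530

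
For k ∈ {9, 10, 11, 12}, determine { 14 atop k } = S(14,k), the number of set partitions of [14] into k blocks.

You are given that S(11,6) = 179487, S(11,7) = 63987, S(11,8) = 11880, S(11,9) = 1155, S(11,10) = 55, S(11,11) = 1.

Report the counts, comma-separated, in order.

r12: T_12,7=7×63987+179487=627396; T_12,8=8×11880+63987=159027; T_12,9=9×1155+11880=22275; T_12,10=10×55+1155=1705; T_12,11=11×1+55=66; T_12,12=12×0+1=1
r13: T_13,8=8×159027+627396=1899612; T_13,9=9×22275+159027=359502; T_13,10=10×1705+22275=39325; T_13,11=11×66+1705=2431; T_13,12=12×1+66=78
r14: T_14,9=9×359502+1899612=5135130; T_14,10=10×39325+359502=752752; T_14,11=11×2431+39325=66066; T_14,12=12×78+2431=3367
Read S(14,9) = 5135130, S(14,10) = 752752, S(14,11) = 66066, S(14,12) = 3367.

5135130, 752752, 66066, 3367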